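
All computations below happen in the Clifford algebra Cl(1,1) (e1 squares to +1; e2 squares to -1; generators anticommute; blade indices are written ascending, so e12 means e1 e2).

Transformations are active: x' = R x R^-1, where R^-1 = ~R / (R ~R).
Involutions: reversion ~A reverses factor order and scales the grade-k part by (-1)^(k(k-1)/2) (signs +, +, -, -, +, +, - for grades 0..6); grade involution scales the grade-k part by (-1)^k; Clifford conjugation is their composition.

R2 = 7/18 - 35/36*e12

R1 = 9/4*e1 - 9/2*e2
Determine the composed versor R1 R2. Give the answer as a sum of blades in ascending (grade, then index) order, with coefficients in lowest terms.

Distribute over the terms of R1 (each basis-blade product reordered to ascending indices, repeated generators contracted through their squares):
(9/4*e1) R2 = 7/8*e1 - 35/16*e2
(-9/2*e2) R2 = 35/8*e1 - 7/4*e2
Summing the partial products and collecting blades:
Answer: 21/4*e1 - 63/16*e2


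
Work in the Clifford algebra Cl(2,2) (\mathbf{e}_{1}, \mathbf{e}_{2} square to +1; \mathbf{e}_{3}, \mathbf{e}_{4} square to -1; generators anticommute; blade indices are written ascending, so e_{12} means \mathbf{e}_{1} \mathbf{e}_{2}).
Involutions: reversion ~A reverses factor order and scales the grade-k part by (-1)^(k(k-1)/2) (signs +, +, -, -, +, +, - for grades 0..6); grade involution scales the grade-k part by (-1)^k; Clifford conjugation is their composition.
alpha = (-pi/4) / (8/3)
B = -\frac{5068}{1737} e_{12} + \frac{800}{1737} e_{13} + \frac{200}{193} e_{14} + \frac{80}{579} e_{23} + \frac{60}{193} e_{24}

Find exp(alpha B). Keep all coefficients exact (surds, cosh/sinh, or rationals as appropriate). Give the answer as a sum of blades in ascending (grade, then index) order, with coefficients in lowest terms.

B^2 term by term: the squares give (-\frac{5068}{1737})^2*(e_{12})^2 + (\frac{800}{1737})^2*(e_{13})^2 + (\frac{200}{193})^2*(e_{14})^2 + (\frac{80}{579})^2*(e_{23})^2 + (\frac{60}{193})^2*(e_{24})^2 = \frac{25684624}{3017169}*(-1) + \frac{640000}{3017169}*(+1) + \frac{40000}{37249}*(+1) + \frac{6400}{335241}*(+1) + \frac{3600}{37249}*(+1) = -\frac{64}{9} (each basis 2-blade squares to minus the product of its generators' squares); cross terms between blades sharing an index anticommute and cancel; the commuting (index-disjoint) pairs give grade-4 terms 2*c*c'*(blade product), which cancel blade by blade — e_{1234}: -\frac{32000}{111747} + \frac{32000}{111747} = 0 — confirming B is simple. So B^2 = -\frac{64}{9}.
B^2 = -\frac{64}{9} — the series telescopes trigonometrically here: l = \frac{8}{3}, alpha*l = - \frac{\pi}{4}, so exp(alpha B) = cos(- \frac{\pi}{4}) + (sin(- \frac{\pi}{4})/(\frac{8}{3}))*B = \frac{\sqrt{2}}{2} + (- \frac{3 \sqrt{2}}{16})*B.
Answer: \frac{\sqrt{2}}{2} + \frac{1267 \sqrt{2}}{2316} e_{12} - \frac{50 \sqrt{2}}{579} e_{13} - \frac{75 \sqrt{2}}{386} e_{14} - \frac{5 \sqrt{2}}{193} e_{23} - \frac{45 \sqrt{2}}{772} e_{24}


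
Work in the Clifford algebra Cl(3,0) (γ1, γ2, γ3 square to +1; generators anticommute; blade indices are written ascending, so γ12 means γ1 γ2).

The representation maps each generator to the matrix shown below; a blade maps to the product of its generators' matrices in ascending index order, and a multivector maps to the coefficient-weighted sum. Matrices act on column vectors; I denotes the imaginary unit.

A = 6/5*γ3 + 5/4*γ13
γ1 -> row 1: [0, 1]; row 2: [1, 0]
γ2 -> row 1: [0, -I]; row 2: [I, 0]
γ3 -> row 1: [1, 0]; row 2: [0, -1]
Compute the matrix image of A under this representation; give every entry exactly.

Bivector images (products of the table entries): rho(γ13) = rho(γ1)rho(γ3) = row 1: [0, -1]; row 2: [1, 0].
M = (6/5)*rho(γ3) + (5/4)*rho(γ13), summed entrywise:
Answer: row 1: [6/5, -5/4]; row 2: [5/4, -6/5]


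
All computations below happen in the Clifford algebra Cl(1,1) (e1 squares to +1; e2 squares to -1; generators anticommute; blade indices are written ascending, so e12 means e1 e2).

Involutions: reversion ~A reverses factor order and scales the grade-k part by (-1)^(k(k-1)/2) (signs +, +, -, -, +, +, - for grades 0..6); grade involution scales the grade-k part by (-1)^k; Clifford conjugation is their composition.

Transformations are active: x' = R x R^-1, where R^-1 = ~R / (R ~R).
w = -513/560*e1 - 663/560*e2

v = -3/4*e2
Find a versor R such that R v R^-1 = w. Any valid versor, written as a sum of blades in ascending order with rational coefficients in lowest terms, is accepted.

Since q(v) = q(w) = -9/16, the sum R = v + w = -513/560*e1 - 1083/560*e2 does the job whenever invertible.
Answer: -513/560*e1 - 1083/560*e2


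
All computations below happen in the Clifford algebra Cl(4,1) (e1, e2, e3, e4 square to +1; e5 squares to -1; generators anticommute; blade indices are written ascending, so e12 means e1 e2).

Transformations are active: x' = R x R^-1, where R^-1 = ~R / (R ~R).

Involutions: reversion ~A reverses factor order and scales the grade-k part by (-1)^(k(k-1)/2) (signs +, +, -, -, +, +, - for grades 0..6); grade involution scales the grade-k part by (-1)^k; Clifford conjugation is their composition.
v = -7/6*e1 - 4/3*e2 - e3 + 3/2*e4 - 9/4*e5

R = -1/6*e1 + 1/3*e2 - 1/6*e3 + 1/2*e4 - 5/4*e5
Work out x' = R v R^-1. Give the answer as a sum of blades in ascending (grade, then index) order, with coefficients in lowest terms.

~R = -1/6*e1 + 1/3*e2 - 1/6*e3 + 1/2*e4 - 5/4*e5, and R ~R = -55/48, so R^-1 = ~R / (-55/48).
R v = -103/48 + 11/18*e12 - 1/36*e13 + 1/3*e14 - 13/12*e15 - 5/9*e23 + 7/6*e24 - 29/12*e25 + 1/4*e34 - 7/8*e35 + 3/4*e45
Answer: 179/330*e1 + 142/55*e2 + 62/165*e3 + 41/110*e4 - 107/44*e5


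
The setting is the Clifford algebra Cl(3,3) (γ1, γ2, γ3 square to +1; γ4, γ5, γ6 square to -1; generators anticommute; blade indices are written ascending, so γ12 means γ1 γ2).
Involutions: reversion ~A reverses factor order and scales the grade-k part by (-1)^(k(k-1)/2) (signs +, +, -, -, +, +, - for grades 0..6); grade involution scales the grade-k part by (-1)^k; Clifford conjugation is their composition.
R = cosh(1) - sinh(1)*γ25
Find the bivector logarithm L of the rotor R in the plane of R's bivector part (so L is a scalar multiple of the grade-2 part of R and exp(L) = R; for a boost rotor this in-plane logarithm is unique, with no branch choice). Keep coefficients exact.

The scalar part of R is cosh(1), giving the rapidity magnitude (cosh is even); the bivector part supplies orientation, its quotient by sinh of the rapidity is the plane, and L = rapidity * plane — unique in that plane, since flipping both signs leaves L unchanged.
Concretely: cosh(rapidity) = cosh(1) gives rapidity = ±1, and since rapidity/sinh(rapidity) is even the sign is immaterial: L = (rapidity/sinh(rapidity)) * <R>_2 = (1/sinh(1)) * <R>_2.
Answer: -γ25


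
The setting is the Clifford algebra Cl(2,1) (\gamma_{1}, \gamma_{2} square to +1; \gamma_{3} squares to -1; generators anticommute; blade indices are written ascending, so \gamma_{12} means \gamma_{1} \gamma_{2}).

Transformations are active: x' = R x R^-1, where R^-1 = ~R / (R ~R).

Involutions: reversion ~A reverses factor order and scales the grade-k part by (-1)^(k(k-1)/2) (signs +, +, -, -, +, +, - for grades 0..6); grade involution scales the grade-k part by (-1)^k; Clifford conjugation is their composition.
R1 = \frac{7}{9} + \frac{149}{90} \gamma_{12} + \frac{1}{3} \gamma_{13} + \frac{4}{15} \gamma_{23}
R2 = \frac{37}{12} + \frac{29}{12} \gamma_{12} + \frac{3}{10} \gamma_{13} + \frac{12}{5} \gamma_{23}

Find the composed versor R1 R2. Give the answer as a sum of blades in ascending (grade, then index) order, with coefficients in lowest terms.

Distribute over the terms of R1 (each basis-blade product reordered to ascending indices, repeated generators contracted through their squares):
(\frac{7}{9}) R2 = \frac{259}{108} + \frac{203}{108} \gamma_{12} + \frac{7}{30} \gamma_{13} + \frac{28}{15} \gamma_{23}
(\frac{149}{90} \gamma_{12}) R2 = -\frac{4321}{1080} + \frac{5513}{1080} \gamma_{12} + \frac{298}{75} \gamma_{13} - \frac{149}{300} \gamma_{23}
(\frac{1}{3} \gamma_{13}) R2 = \frac{1}{10} + \frac{4}{5} \gamma_{12} + \frac{37}{36} \gamma_{13} + \frac{29}{36} \gamma_{23}
(\frac{4}{15} \gamma_{23}) R2 = \frac{16}{25} - \frac{2}{25} \gamma_{12} - \frac{29}{45} \gamma_{13} + \frac{37}{45} \gamma_{23}
Summing the partial products and collecting blades:
Answer: -\frac{1553}{1800} + \frac{41603}{5400} \gamma_{12} + \frac{459}{100} \gamma_{13} + \frac{1349}{450} \gamma_{23}


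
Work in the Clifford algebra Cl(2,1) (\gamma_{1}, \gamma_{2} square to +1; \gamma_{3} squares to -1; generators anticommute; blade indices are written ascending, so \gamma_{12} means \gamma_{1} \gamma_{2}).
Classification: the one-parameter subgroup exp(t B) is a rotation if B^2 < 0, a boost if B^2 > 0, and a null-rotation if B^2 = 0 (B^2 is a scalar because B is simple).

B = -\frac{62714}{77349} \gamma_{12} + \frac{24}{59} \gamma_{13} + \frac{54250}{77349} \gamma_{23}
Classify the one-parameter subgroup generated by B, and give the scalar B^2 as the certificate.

B^2 term by term: the squares give (-\frac{62714}{77349})^2*(\gamma_{12})^2 + (\frac{24}{59})^2*(\gamma_{13})^2 + (\frac{54250}{77349})^2*(\gamma_{23})^2 = \frac{3933045796}{5982867801}*(-1) + \frac{576}{3481}*(+1) + \frac{2943062500}{5982867801}*(+1) = 0 (each basis 2-blade squares to minus the product of its generators' squares); cross terms between blades sharing an index anticommute and cancel. So B^2 = 0.
Answer: null-rotation, certificate B^2 = 0. No conjugation can change B^2 = 0; the sign gives the class.


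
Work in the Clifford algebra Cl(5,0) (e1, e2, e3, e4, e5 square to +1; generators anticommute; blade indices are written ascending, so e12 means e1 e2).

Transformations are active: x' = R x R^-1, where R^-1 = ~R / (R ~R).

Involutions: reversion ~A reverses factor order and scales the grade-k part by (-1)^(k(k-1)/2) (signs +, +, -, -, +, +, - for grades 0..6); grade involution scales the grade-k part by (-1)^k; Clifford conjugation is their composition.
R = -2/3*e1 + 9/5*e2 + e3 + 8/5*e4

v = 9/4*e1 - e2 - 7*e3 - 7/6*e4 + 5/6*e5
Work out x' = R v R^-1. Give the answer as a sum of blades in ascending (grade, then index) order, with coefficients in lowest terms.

~R = -2/3*e1 + 9/5*e2 + e3 + 8/5*e4, and R ~R = 326/45, so R^-1 = ~R / (326/45).
R v = -73/6 - 203/60*e12 + 29/12*e13 - 127/45*e14 - 5/9*e15 - 58/5*e23 - 1/2*e24 + 3/2*e25 + 301/30*e34 + 5/6*e35 + 4/3*e45
Answer: -7/652*e1 - 1645/326*e2 + 1187/326*e3 - 4115/978*e4 - 5/6*e5


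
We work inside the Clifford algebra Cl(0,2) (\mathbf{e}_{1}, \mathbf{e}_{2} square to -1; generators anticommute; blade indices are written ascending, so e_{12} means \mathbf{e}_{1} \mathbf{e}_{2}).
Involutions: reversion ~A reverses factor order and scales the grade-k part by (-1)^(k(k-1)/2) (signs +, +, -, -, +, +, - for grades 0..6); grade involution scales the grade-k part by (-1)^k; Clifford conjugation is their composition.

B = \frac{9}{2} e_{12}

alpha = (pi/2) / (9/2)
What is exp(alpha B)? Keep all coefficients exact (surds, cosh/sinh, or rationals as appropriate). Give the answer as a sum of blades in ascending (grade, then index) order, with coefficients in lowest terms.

B^2 = (\frac{9}{2})^2*(e_{12})^2 = \frac{81}{4}*(-1) = -\frac{81}{4} (a basis 2-blade squares to minus the product of its generators' squares).
B^2 = -\frac{81}{4} — the negative square puts this in the circular regime; l = \frac{9}{2}, alpha*l = \frac{\pi}{2}, so exp(alpha B) = cos(\frac{\pi}{2}) + (sin(\frac{\pi}{2})/(\frac{9}{2}))*B = 0 + (\frac{2}{9})*B.
Answer: e_{12}


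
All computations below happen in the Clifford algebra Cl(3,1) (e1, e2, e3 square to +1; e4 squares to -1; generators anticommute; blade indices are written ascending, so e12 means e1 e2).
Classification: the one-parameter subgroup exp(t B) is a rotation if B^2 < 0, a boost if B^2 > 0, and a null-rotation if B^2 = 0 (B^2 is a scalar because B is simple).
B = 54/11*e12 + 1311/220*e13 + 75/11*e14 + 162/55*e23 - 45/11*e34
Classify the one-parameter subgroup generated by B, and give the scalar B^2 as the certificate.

B^2 term by term: the squares give (54/11)^2*(e12)^2 + (1311/220)^2*(e13)^2 + (75/11)^2*(e14)^2 + (162/55)^2*(e23)^2 + (-45/11)^2*(e34)^2 = 2916/121*(-1) + 1718721/48400*(-1) + 5625/121*(+1) + 26244/3025*(-1) + 2025/121*(+1) = -81/16 (each basis 2-blade squares to minus the product of its generators' squares); cross terms between blades sharing an index anticommute and cancel; the commuting (index-disjoint) pairs give grade-4 terms 2*c*c'*(blade product), which cancel blade by blade — e1234: -4860/121 + 4860/121 = 0 — confirming B is simple. So B^2 = -81/16.
Answer: rotation, certificate B^2 = -81/16. B^2 = -81/16 is basis-independent, so its sign is the whole story.


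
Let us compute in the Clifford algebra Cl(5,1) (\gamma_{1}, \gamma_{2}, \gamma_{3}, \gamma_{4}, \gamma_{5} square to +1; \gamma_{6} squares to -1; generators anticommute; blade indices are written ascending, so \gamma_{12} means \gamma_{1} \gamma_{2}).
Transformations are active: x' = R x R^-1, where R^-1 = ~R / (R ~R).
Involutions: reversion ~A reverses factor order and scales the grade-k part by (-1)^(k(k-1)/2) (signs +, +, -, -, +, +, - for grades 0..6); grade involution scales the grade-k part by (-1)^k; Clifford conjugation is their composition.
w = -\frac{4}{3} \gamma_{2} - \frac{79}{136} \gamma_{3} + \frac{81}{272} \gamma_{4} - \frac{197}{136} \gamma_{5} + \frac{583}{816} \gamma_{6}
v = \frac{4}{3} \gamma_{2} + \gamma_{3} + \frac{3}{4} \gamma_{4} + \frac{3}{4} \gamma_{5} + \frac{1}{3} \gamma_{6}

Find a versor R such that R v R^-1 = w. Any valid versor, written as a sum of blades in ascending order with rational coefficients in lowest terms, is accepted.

Why this works: both vectors square to \frac{91}{24}, so q(v) = q(w) and R = v + w = \frac{57}{136} \gamma_{3} + \frac{285}{272} \gamma_{4} - \frac{95}{136} \gamma_{5} + \frac{285}{272} \gamma_{6} carries v to w — its own direction survives, the complement (v - w)/2 flips.
Answer: \frac{57}{136} \gamma_{3} + \frac{285}{272} \gamma_{4} - \frac{95}{136} \gamma_{5} + \frac{285}{272} \gamma_{6}


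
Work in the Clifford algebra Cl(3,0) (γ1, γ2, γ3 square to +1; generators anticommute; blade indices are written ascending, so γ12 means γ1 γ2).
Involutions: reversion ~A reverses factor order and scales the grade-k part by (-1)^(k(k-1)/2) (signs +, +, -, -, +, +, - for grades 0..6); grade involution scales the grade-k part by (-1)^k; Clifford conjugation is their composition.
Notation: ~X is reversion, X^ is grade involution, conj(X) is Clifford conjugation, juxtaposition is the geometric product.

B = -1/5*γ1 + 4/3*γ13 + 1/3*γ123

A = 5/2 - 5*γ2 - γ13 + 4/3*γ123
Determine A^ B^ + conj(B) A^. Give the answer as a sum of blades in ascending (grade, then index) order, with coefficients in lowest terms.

first term: 8/9 + 1/2*γ1 - 13/9*γ2 + 1/5*γ3 - γ12 + 5*γ13 - 4/15*γ23 - 15/2*γ123
second term: -8/9 + 1/2*γ1 + 13/9*γ2 - 1/5*γ3 + γ12 - 5*γ13 - 4/15*γ23 + 15/2*γ123
Answer: γ1 - 8/15*γ23


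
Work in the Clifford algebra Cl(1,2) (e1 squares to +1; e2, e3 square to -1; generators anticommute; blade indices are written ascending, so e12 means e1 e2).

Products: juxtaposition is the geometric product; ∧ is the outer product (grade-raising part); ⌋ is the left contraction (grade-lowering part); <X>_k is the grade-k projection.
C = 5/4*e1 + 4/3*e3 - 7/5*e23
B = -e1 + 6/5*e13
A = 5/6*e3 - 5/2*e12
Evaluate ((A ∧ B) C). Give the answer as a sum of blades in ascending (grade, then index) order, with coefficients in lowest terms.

step 1: 5/6*e13
step 2: -10/9*e1 - 25/24*e3 - 7/6*e12
Answer: -10/9*e1 - 25/24*e3 - 7/6*e12


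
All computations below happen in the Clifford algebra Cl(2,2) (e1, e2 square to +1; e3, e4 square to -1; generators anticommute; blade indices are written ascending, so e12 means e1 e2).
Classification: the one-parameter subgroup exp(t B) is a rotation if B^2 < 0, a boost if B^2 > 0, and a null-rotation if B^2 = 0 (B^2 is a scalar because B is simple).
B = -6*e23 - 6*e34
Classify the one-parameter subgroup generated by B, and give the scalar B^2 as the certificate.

B^2 term by term: the squares give (-6)^2*(e23)^2 + (-6)^2*(e34)^2 = 36*(+1) + 36*(-1) = 0 (each basis 2-blade squares to minus the product of its generators' squares); cross terms between blades sharing an index anticommute and cancel. So B^2 = 0.
Answer: null-rotation, certificate B^2 = 0. Key observation: B^2 = 0 is a conjugation invariant, so its sign decides the class regardless of the surface form of B.


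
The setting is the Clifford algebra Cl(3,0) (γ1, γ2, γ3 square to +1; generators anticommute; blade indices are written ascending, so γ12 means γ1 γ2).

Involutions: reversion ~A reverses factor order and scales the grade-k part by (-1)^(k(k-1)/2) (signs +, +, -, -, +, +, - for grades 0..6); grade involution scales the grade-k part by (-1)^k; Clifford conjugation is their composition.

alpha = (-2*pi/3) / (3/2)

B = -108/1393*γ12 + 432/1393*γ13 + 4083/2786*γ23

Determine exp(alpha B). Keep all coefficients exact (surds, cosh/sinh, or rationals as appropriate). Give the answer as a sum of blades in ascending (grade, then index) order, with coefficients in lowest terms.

B^2 term by term: the squares give (-108/1393)^2*(γ12)^2 + (432/1393)^2*(γ13)^2 + (4083/2786)^2*(γ23)^2 = 11664/1940449*(-1) + 186624/1940449*(-1) + 16670889/7761796*(-1) = -9/4 (each basis 2-blade squares to minus the product of its generators' squares); cross terms between blades sharing an index anticommute and cancel. So B^2 = -9/4.
B^2 = -9/4 — since the square is negative, the closed form is circular: l = 3/2, alpha*l = -2*pi/3, so exp(alpha B) = cos(-2*pi/3) + (sin(-2*pi/3)/(3/2))*B = -1/2 + (-sqrt(3)/3)*B.
Answer: -1/2 + 36*sqrt(3)/1393*γ12 - 144*sqrt(3)/1393*γ13 - 1361*sqrt(3)/2786*γ23


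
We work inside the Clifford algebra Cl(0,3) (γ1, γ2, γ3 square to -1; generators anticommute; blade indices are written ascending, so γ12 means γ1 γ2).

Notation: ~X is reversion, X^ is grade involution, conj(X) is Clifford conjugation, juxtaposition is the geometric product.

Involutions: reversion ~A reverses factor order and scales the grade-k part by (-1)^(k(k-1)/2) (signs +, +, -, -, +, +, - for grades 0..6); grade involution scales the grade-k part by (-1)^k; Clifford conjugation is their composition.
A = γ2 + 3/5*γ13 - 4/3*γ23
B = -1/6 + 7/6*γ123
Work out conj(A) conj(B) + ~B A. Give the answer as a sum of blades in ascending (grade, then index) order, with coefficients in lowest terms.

first term: -14/9*γ1 - 8/15*γ2 - 16/15*γ13 - 2/9*γ23
second term: -14/9*γ1 - 13/15*γ2 - 19/15*γ13 + 2/9*γ23
Answer: -28/9*γ1 - 7/5*γ2 - 7/3*γ13


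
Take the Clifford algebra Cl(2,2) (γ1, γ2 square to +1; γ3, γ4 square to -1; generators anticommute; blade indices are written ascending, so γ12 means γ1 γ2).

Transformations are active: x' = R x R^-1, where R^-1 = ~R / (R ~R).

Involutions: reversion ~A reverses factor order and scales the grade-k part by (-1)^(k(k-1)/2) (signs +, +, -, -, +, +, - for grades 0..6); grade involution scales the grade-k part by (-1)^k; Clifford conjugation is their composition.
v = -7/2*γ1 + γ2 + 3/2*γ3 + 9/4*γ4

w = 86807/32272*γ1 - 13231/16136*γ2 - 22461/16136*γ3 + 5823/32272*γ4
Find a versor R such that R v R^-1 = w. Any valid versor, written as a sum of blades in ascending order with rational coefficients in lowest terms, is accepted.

Why this works: both vectors square to 95/16, so q(v) = q(w) and R = v + w = -26145/32272*γ1 + 2905/16136*γ2 + 1743/16136*γ3 + 78435/32272*γ4 carries v to w — its own direction survives, the complement (v - w)/2 flips.
Answer: -26145/32272*γ1 + 2905/16136*γ2 + 1743/16136*γ3 + 78435/32272*γ4


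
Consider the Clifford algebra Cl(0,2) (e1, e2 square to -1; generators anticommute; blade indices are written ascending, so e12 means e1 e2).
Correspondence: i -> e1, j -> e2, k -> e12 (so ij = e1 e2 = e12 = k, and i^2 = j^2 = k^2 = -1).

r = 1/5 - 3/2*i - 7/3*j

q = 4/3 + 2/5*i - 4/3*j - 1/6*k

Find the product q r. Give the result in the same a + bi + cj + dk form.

In blades: q = 4/3 + 2/5*e1 - 4/3*e2 - 1/6*e12, r = 1/5 - 3/2*e1 - 7/3*e2.
Distribute q over r term by term (generator squares from the signature, products reordered to ascending indices): (4/3)*r = 4/15 - 2*e1 - 28/9*e2; (2/5*e1)*r = 3/5 + 2/25*e1 - 14/15*e12; (-4/3*e2)*r = -28/9 - 4/15*e2 - 2*e12; (-1/6*e12)*r = -7/18*e1 + 1/4*e2 - 1/30*e12.
Sum: -101/45 - 1039/450*e1 - 563/180*e2 - 89/30*e12; translating back through the correspondence:
Answer: -101/45 - 1039/450*i - 563/180*j - 89/30*k


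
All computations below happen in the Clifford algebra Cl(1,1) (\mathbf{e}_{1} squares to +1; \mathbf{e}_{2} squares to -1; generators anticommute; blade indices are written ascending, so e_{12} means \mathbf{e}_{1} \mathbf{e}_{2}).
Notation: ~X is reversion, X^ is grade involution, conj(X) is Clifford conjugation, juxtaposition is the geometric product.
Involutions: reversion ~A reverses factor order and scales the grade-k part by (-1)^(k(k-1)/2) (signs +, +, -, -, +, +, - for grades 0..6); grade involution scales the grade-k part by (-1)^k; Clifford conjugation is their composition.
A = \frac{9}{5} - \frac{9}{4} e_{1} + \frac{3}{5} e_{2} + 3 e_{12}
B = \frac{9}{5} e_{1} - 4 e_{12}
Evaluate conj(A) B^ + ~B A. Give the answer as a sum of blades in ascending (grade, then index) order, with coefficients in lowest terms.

first term: \frac{159}{20} - \frac{21}{25} e_{1} - \frac{72}{5} e_{2} - \frac{207}{25} e_{12}
second term: \frac{159}{20} + \frac{21}{25} e_{1} + \frac{72}{5} e_{2} + \frac{207}{25} e_{12}
Answer: \frac{159}{10}


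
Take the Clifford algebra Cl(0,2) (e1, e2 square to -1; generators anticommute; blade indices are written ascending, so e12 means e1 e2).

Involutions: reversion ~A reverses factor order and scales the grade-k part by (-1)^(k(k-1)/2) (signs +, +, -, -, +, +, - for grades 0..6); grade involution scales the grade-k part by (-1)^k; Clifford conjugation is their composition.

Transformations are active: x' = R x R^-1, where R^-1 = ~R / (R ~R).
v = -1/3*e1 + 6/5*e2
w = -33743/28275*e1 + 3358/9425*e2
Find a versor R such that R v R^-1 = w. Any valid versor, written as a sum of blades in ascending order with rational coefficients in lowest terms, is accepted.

R = v + w = -43168/28275*e1 + 14668/9425*e2 works: the equal norms (-349/225) guarantee its sandwich swaps v into w.
Answer: -43168/28275*e1 + 14668/9425*e2


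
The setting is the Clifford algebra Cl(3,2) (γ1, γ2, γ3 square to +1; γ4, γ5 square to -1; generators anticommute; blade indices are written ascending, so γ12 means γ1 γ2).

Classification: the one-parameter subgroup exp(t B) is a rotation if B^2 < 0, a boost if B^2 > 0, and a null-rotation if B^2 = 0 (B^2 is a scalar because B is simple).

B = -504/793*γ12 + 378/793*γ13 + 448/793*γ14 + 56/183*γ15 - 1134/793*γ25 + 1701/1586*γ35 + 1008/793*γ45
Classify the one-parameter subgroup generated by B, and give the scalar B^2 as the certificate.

B^2 term by term: the squares give (-504/793)^2*(γ12)^2 + (378/793)^2*(γ13)^2 + (448/793)^2*(γ14)^2 + (56/183)^2*(γ15)^2 + (-1134/793)^2*(γ25)^2 + (1701/1586)^2*(γ35)^2 + (1008/793)^2*(γ45)^2 = 254016/628849*(-1) + 142884/628849*(-1) + 200704/628849*(+1) + 3136/33489*(+1) + 1285956/628849*(+1) + 2893401/2515396*(+1) + 1016064/628849*(-1) = 49/36 (each basis 2-blade squares to minus the product of its generators' squares); cross terms between blades sharing an index anticommute and cancel; the commuting (index-disjoint) pairs give grade-4 terms 2*c*c'*(blade product), which cancel blade by blade — γ1235: -857304/628849 + 857304/628849 = 0; γ1245: -1016064/628849 + 1016064/628849 = 0; γ1345: 762048/628849 - 762048/628849 = 0 — confirming B is simple. So B^2 = 49/36.
Answer: boost, certificate B^2 = 49/36. Certificate logic: 49/36 is a conjugation-invariant scalar, so its sign fixes rotation versus boost versus null-rotation outright.


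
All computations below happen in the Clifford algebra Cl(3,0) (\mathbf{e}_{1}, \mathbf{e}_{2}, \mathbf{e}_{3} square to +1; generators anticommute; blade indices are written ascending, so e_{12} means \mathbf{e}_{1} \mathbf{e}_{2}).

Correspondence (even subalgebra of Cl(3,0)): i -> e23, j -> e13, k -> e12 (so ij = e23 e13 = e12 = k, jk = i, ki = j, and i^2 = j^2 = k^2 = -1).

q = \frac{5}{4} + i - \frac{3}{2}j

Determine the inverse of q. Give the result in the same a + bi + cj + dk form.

In blades: q = \frac{5}{4} - \frac{3}{2} e_{13} + e_{23}.
With qbar = \frac{5}{4} + \frac{3}{2} e_{13} - e_{23} (scalar fixed, mapped units negated), q qbar = \frac{77}{16} (the sum of squared coefficients), so q^-1 = qbar / (\frac{77}{16}) = \frac{20}{77} + \frac{24}{77} e_{13} - \frac{16}{77} e_{23}; translating back:
Answer: \frac{20}{77} - \frac{16}{77}i + \frac{24}{77}j


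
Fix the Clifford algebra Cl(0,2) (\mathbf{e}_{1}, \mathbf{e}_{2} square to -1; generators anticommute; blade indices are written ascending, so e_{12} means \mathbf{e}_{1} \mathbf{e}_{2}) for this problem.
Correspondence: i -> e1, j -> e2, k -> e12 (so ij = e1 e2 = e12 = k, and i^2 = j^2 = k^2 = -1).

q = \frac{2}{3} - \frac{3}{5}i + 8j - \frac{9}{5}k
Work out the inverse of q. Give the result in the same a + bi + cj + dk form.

In blades: q = \frac{2}{3} - \frac{3}{5} e_{1} + 8 e_{2} - \frac{9}{5} e_{12}.
With qbar = \frac{2}{3} + \frac{3}{5} e_{1} - 8 e_{2} + \frac{9}{5} e_{12} (scalar fixed, mapped units negated), q qbar = \frac{3062}{45} (the sum of squared coefficients), so q^-1 = qbar / (\frac{3062}{45}) = \frac{15}{1531} + \frac{27}{3062} e_{1} - \frac{180}{1531} e_{2} + \frac{81}{3062} e_{12}; translating back:
Answer: \frac{15}{1531} + \frac{27}{3062}i - \frac{180}{1531}j + \frac{81}{3062}k


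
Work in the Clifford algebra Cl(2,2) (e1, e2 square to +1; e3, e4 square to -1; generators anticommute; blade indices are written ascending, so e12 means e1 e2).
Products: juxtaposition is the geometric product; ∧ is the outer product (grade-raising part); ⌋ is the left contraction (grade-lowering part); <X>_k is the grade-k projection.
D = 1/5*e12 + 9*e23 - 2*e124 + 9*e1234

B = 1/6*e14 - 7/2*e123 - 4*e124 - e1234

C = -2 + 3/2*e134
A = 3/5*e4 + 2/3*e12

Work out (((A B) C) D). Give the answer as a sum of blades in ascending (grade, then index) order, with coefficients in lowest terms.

step 1: 1/10*e1 + 7/3*e3 + 8/3*e4 + 12/5*e12 - 1/9*e24 + 2/3*e34 - 3/5*e123 + 21/10*e1234
step 2: -6/5*e1 + 63/20*e2 - 14/3*e3 - 16/3*e4 - 24/5*e12 - 4*e13 + 7/2*e14 + 101/90*e24 - 71/60*e34 + 31/30*e123 - 18/5*e234 - 21/5*e1234
step 3: -921/25 - 23377/900*e1 - 881/25*e2 + 10963/300*e3 - 327/10*e4 - 2161/60*e12 - 461/10*e13 - 7138/225*e14 + 307/10*e23 + 569/20*e24 + 8431/150*e34 - 621/10*e123 + 614/15*e124 - 2763/100*e134 - 254/5*e234 + 12179/300*e1234
Answer: -921/25 - 23377/900*e1 - 881/25*e2 + 10963/300*e3 - 327/10*e4 - 2161/60*e12 - 461/10*e13 - 7138/225*e14 + 307/10*e23 + 569/20*e24 + 8431/150*e34 - 621/10*e123 + 614/15*e124 - 2763/100*e134 - 254/5*e234 + 12179/300*e1234


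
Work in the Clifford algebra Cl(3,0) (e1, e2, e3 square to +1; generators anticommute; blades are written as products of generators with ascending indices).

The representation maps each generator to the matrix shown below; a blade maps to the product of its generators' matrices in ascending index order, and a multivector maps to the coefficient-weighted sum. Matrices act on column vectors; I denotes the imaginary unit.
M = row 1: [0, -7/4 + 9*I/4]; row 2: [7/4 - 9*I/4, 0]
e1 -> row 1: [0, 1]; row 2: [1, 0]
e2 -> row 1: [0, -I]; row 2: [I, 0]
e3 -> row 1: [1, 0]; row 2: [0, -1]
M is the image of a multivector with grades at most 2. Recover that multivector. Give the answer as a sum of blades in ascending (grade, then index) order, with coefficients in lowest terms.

Method: 1, rho(e1), rho(e2), rho(e3) form a trace-orthogonal basis of the 2x2 complex matrices (tr(X Y) = 2 if X = Y, else 0), so M = m0*1 + m1*rho(e1) + m2*rho(e2) + m3*rho(e3) with m0 = tr(M)/2 = 0, m1 = tr(M rho(e1))/2 = 0, m2 = tr(M rho(e2))/2 = -9/4 - 7*I/4, m3 = tr(M rho(e3))/2 = 0.
Multiplying table entries, the bivector images are rho(e1 e2) = I*rho(e3), rho(e1 e3) = -I*rho(e2), rho(e2 e3) = I*rho(e1); with real blade coefficients the real parts of m0..m3 are the coefficients of 1, e1, e2, e3 and the imaginary parts give the bivectors (e2 e3: Im m1, e1 e3: -Im m2, e1 e2: Im m3).
Answer: -9/4*e2 + 7/4*e1 e3


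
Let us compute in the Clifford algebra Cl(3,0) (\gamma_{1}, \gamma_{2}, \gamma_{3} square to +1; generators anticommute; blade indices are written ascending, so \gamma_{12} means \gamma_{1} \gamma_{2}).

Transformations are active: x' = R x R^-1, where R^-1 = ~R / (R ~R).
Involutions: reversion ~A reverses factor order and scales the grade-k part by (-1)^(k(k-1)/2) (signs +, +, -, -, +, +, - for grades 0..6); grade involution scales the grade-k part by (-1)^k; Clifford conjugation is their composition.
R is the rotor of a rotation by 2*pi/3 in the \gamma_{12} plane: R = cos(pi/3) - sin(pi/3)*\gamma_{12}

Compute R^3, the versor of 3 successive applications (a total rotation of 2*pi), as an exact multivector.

Because a rotor carries half the rotation angle, composing 3 copies of this \gamma_{12}-plane rotor multiplies the phase: 3*(pi/3) = \pi, hence R^3 = cos(\pi) - sin(\pi)*\gamma_{12}.
cos(\pi) = -1 and sin(\pi) = 0, so R^3 = -1. The total rotation 2*pi is 1 full turn, so every vector returns to itself, yet the rotor is -1, on the OTHER sheet of the double cover (an odd number of 2*pi turns).
Answer: -1


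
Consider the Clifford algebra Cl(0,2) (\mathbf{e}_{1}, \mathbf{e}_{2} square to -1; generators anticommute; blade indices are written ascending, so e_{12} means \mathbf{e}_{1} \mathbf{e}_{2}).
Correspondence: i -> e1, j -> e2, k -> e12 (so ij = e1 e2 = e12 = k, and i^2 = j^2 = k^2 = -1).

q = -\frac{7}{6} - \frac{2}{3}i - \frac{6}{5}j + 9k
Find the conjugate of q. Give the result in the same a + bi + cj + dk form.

In blades: q = -\frac{7}{6} - \frac{2}{3} e_{1} - \frac{6}{5} e_{2} + 9 e_{12}.
Conjugation here is Clifford conjugation: the scalar is fixed and the grade-1 and grade-2 blades all flip sign, giving -\frac{7}{6} + \frac{2}{3} e_{1} + \frac{6}{5} e_{2} - 9 e_{12}; translating back:
Answer: -\frac{7}{6} + \frac{2}{3}i + \frac{6}{5}j - 9k


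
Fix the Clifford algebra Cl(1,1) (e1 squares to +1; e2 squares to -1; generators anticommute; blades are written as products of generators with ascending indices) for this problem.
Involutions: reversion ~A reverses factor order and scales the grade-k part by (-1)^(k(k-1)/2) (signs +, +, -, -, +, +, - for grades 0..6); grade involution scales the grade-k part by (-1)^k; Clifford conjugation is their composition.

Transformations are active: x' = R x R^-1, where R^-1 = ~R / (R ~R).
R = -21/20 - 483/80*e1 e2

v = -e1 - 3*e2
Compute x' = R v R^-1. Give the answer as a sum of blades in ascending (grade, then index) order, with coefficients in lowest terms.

~R = -21/20 + 483/80*e1 e2, and R ~R = -226233/6400, so R^-1 = ~R / (-226233/6400).
R v = -273/16*e1 - 231/80*e2
Answer: -7/513*e1 + 1451/513*e2


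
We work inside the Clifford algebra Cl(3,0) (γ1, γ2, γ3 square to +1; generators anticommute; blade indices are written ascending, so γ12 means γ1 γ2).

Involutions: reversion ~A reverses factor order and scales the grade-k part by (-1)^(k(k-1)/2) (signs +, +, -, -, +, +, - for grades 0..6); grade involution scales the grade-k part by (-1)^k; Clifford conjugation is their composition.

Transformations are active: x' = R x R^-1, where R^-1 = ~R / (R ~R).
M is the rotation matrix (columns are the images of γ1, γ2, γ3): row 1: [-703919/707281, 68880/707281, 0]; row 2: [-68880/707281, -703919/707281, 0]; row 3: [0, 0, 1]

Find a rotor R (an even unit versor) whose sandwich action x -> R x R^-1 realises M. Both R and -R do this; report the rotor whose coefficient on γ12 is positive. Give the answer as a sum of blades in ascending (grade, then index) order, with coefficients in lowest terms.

Method: write R = a + b12*γ12 + b13*γ13 + b23*γ23 with a^2 + b12^2 + b13^2 + b23^2 = 1 (so R^-1 = ~R). Expanding the columns R e_j ~R gives tr M = 4a^2 - 1 and, from the antisymmetric part, M21 - M12 = -4a*b12, M13 - M31 = 4a*b13, M32 - M23 = -4a*b23.
Here tr M = -700557/707281, so a^2 = (1 + tr M)/4 = 1681/707281 and a = ±41/841. Taking a = 41/841: M21 - M12 = -137760/707281, M13 - M31 = 0, M32 - M23 = 0, giving b12 = 840/841, b13 = 0, b23 = 0, i.e. R = 41/841 + 840/841*γ12.
Its γ12 coefficient is already positive.
Answer: 41/841 + 840/841*γ12. Key observation: the double cover Spin(3) -> SO(3) sends R and -R to the same matrix (trace -700557/707281 here), so the stated sign of the γ12 coefficient is what selects one sheet.


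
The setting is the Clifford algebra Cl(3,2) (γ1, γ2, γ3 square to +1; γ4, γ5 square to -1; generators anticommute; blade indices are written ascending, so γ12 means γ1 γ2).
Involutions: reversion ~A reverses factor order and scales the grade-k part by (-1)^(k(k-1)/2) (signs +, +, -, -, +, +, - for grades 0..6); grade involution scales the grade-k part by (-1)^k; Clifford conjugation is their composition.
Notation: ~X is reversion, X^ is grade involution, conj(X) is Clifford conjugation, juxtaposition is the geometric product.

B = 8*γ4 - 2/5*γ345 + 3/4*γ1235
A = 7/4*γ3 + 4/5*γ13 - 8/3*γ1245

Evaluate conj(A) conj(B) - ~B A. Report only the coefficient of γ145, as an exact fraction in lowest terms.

first term: -3/5*γ25 + 12*γ34 + 7/10*γ45 - 16/15*γ123 + 961/48*γ125 + 32/5*γ134 + 8/25*γ145
second term: 3/5*γ25 - 12*γ34 + 7/10*γ45 + 16/15*γ123 + 961/48*γ125 + 32/5*γ134 - 8/25*γ145
Answer: 16/25


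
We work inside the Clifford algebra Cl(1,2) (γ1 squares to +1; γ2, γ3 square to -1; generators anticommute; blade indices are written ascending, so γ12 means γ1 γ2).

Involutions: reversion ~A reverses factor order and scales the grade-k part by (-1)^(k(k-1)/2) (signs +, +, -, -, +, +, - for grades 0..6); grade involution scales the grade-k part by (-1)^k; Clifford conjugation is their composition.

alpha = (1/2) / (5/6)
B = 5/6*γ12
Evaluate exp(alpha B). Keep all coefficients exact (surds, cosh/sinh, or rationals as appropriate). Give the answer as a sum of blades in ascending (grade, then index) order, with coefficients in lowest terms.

B^2 = (5/6)^2*(γ12)^2 = 25/36*(+1) = 25/36 (a basis 2-blade squares to minus the product of its generators' squares).
B^2 = 25/36 — B^2 > 0, so the exponential closes hyperbolically: l = 5/6, alpha*l = 1/2, so exp(alpha B) = cosh(1/2) + (sinh(1/2)/(5/6))*B = cosh(1/2) + (6*sinh(1/2)/5)*B.
Answer: cosh(1/2) + sinh(1/2)*γ12


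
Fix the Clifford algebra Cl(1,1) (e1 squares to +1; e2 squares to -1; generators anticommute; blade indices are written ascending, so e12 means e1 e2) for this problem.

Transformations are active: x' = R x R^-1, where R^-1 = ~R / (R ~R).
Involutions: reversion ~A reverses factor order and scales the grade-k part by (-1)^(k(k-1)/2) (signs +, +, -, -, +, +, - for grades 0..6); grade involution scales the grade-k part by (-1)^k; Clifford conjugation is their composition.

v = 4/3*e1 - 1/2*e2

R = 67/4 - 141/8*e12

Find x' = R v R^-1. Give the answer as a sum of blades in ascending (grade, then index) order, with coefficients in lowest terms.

~R = 67/4 + 141/8*e12, and R ~R = -1925/64, so R^-1 = ~R / (-1925/64).
R v = 649/48*e1 + 121/8*e2
Answer: -8606/525*e1 - 5721/350*e2


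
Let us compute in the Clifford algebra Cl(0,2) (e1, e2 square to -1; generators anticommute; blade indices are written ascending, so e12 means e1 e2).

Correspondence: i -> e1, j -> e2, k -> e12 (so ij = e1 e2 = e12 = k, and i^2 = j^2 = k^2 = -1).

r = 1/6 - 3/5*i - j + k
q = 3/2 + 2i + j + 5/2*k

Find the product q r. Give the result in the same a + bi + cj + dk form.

In blades: q = 3/2 + 2*e1 + e2 + 5/2*e12, r = 1/6 - 3/5*e1 - e2 + e12.
Distribute q over r term by term (generator squares from the signature, products reordered to ascending indices): (3/2)*r = 1/4 - 9/10*e1 - 3/2*e2 + 3/2*e12; (2*e1)*r = 6/5 + 1/3*e1 - 2*e2 - 2*e12; (e2)*r = 1 + e1 + 1/6*e2 + 3/5*e12; (5/2*e12)*r = -5/2 + 5/2*e1 - 3/2*e2 + 5/12*e12.
Sum: -1/20 + 44/15*e1 - 29/6*e2 + 31/60*e12; translating back through the correspondence:
Answer: -1/20 + 44/15*i - 29/6*j + 31/60*k


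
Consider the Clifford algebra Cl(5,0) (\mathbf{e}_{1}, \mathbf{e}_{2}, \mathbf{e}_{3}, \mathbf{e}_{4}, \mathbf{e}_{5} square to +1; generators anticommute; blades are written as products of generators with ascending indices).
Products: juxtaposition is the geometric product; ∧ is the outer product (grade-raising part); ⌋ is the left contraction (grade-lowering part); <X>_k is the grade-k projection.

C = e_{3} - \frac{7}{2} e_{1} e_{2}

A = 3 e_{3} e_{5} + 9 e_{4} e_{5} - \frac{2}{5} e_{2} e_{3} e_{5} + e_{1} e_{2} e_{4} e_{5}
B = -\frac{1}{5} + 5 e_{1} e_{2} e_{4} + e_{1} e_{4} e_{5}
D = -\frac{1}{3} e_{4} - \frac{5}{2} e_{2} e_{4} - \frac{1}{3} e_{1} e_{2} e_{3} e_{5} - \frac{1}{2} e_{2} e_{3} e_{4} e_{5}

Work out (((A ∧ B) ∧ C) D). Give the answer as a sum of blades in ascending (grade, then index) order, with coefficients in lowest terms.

step 1: -\frac{3}{5} e_{3} e_{5} - \frac{9}{5} e_{4} e_{5} + \frac{2}{25} e_{2} e_{3} e_{5} - \frac{1}{5} e_{1} e_{2} e_{4} e_{5} - 15 e_{1} e_{2} e_{3} e_{4} e_{5}
step 2: -\frac{9}{5} e_{3} e_{4} e_{5} + \frac{21}{10} e_{1} e_{2} e_{3} e_{5} + \frac{63}{10} e_{1} e_{2} e_{4} e_{5} - \frac{1}{5} e_{1} e_{2} e_{3} e_{4} e_{5}
step 3: -\frac{7}{10} + \frac{1}{10} e_{1} + \frac{9}{10} e_{2} - \frac{1}{15} e_{4} + \frac{63}{20} e_{1} e_{3} - \frac{21}{20} e_{1} e_{4} + \frac{63}{4} e_{1} e_{5} + \frac{21}{10} e_{3} e_{4} - \frac{3}{5} e_{3} e_{5} + \frac{3}{5} e_{1} e_{2} e_{4} + \frac{21}{10} e_{1} e_{2} e_{5} + \frac{1}{2} e_{1} e_{3} e_{5} + \frac{9}{2} e_{2} e_{3} e_{5} - \frac{1}{15} e_{1} e_{2} e_{3} e_{5} + \frac{21}{4} e_{1} e_{3} e_{4} e_{5} + \frac{7}{10} e_{1} e_{2} e_{3} e_{4} e_{5}
Answer: -\frac{7}{10} + \frac{1}{10} e_{1} + \frac{9}{10} e_{2} - \frac{1}{15} e_{4} + \frac{63}{20} e_{1} e_{3} - \frac{21}{20} e_{1} e_{4} + \frac{63}{4} e_{1} e_{5} + \frac{21}{10} e_{3} e_{4} - \frac{3}{5} e_{3} e_{5} + \frac{3}{5} e_{1} e_{2} e_{4} + \frac{21}{10} e_{1} e_{2} e_{5} + \frac{1}{2} e_{1} e_{3} e_{5} + \frac{9}{2} e_{2} e_{3} e_{5} - \frac{1}{15} e_{1} e_{2} e_{3} e_{5} + \frac{21}{4} e_{1} e_{3} e_{4} e_{5} + \frac{7}{10} e_{1} e_{2} e_{3} e_{4} e_{5}


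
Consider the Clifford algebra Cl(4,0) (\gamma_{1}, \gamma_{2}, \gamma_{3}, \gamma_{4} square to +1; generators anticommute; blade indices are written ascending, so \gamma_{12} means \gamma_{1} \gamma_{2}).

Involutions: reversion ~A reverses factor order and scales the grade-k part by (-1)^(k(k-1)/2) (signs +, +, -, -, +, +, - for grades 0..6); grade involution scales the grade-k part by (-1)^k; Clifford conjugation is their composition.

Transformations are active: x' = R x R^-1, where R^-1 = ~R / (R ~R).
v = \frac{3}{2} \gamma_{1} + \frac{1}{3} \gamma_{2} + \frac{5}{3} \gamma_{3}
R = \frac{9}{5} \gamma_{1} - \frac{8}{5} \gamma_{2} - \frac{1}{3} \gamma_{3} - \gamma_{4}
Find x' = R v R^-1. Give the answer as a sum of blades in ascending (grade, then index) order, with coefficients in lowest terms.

~R = \frac{9}{5} \gamma_{1} - \frac{8}{5} \gamma_{2} - \frac{1}{3} \gamma_{3} - \gamma_{4}, and R ~R = \frac{311}{45}, so R^-1 = ~R / (\frac{311}{45}).
R v = \frac{29}{18} + 3 \gamma_{12} + \frac{7}{2} \gamma_{13} + \frac{3}{2} \gamma_{14} - \frac{23}{9} \gamma_{23} + \frac{1}{3} \gamma_{24} + \frac{5}{3} \gamma_{34}
Answer: -\frac{411}{622} \gamma_{1} - \frac{1007}{933} \gamma_{2} - \frac{1700}{933} \gamma_{3} - \frac{145}{311} \gamma_{4}


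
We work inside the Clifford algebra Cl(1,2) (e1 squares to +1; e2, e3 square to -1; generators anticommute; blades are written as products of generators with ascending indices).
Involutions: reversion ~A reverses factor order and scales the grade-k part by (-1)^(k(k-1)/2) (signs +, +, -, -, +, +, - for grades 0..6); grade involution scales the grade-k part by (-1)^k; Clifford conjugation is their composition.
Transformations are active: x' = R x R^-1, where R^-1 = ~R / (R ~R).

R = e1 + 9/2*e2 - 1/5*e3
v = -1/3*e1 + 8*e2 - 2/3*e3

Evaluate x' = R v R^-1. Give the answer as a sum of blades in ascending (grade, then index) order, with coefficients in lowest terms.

~R = e1 + 9/2*e2 - 1/5*e3, and R ~R = -1929/100, so R^-1 = ~R / (-1929/100).
R v = -547/15 + 19/2*e1 e2 - 11/15*e1 e3 - 7/5*e2 e3
Answer: 23809/5787*e1 + 5796/643*e2 - 518/5787*e3
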